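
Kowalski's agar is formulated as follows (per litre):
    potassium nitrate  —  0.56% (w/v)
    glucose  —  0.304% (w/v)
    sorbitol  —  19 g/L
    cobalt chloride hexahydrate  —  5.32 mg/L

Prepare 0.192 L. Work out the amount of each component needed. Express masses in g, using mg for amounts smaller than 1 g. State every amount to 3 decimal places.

Scale factor relative to 1 L: 0.192.
potassium nitrate: 0.56% w/v = 5.6 g/L → 5.6 × 0.192 L = 1.075 g
glucose: 0.304 g per 100 mL × 192 mL ÷ 100 = 0.58368 g = 583.680 mg
sorbitol: 19 g/L × 0.192 L = 3.648 g
cobalt chloride hexahydrate: 5.32 mg/L × 0.192 L = 1.021 mg

potassium nitrate 1.075 g; glucose 583.680 mg; sorbitol 3.648 g; cobalt chloride hexahydrate 1.021 mg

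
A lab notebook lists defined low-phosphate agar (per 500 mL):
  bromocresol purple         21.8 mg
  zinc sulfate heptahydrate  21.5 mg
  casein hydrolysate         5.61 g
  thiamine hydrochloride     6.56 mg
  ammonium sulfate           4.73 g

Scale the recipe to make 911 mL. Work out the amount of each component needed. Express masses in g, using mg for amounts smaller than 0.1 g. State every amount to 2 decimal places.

Scale factor = 911 mL / 500 mL = 1.822.
bromocresol purple: 21.8 mg × (911 mL / 500 mL) = 39.72 mg
zinc sulfate heptahydrate: 21.5 mg × (911 mL / 500 mL) = 39.17 mg
casein hydrolysate: 5.61 g × (911 mL / 500 mL) = 10.22 g
thiamine hydrochloride: 6.56 mg × (911 mL / 500 mL) = 11.95 mg
ammonium sulfate: 4.73 g × (911 mL / 500 mL) = 8.62 g

bromocresol purple 39.72 mg; zinc sulfate heptahydrate 39.17 mg; casein hydrolysate 10.22 g; thiamine hydrochloride 11.95 mg; ammonium sulfate 8.62 g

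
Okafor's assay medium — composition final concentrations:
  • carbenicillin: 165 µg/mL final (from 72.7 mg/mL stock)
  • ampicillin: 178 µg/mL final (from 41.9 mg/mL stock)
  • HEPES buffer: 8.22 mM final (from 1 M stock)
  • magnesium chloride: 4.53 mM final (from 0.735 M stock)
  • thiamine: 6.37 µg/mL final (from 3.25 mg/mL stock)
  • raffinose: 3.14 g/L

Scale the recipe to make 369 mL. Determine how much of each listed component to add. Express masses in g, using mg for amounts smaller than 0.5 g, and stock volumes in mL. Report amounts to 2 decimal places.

carbenicillin 0.84 mL; ampicillin 1.57 mL; HEPES buffer 3.03 mL; magnesium chloride 2.27 mL; thiamine 0.72 mL; raffinose 1.16 g

Scale factor relative to 1 L: 0.369.
carbenicillin: C1V1 = C2V2 → 165 µg/mL × 369 mL ÷ 72700 µg/mL = 0.84 mL
ampicillin: C1V1 = C2V2 → 178 µg/mL × 369 mL ÷ 41900 µg/mL = 1.57 mL
HEPES buffer: dilute stock: 8.22 mM × 369 mL ÷ 1000 mM = 3.03 mL
magnesium chloride: V = C2·V2/C1 = 4.53 mM × 369 mL ÷ 735 mM = 2.27 mL
thiamine: dilute stock: 6.37 µg/mL × 369 mL ÷ 3250 µg/mL = 0.72 mL
raffinose: 3.14 g/L × 0.369 L = 1.16 g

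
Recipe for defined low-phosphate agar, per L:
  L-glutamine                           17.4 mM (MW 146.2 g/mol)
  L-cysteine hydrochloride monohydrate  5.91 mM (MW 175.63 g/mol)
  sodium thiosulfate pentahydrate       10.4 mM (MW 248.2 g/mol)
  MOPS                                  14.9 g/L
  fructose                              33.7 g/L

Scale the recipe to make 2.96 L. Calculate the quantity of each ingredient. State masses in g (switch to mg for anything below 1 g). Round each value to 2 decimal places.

L-glutamine 7.53 g; L-cysteine hydrochloride monohydrate 3.07 g; sodium thiosulfate pentahydrate 7.64 g; MOPS 44.10 g; fructose 99.75 g

Working volume: 2.96 L.
L-glutamine: 17.4 mmol/L × 146.2 g/mol × 2.96 L ÷ 1000 = 7.53 g
L-cysteine hydrochloride monohydrate: 5.91 mmol/L × 175.63 g/mol × 2.96 L ÷ 1000 = 3.07 g
sodium thiosulfate pentahydrate: 10.4 mmol/L × 248.2 g/mol × 2.96 L ÷ 1000 = 7.64 g
MOPS: 14.9 g/L × 2.96 L = 44.10 g
fructose: 33.7 g/L × 2.96 L = 99.75 g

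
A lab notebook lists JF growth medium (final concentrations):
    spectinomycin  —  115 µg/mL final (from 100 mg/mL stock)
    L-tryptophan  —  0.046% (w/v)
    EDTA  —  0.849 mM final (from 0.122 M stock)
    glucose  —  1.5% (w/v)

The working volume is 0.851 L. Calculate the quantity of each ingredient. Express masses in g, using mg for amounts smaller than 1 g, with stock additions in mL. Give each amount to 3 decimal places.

Working volume: 0.851 L.
spectinomycin: V = C2·V2/C1 = 115 µg/mL × 851 mL ÷ 100000 µg/mL = 0.979 mL
L-tryptophan: 0.046 g per 100 mL × 851 mL ÷ 100 = 0.39146 g = 391.460 mg
EDTA: C1V1 = C2V2 → 0.849 mM × 851 mL ÷ 122 mM = 5.922 mL
glucose: 1.5% w/v = 15 g/L → 15 × 0.851 L = 12.765 g

spectinomycin 0.979 mL; L-tryptophan 391.460 mg; EDTA 5.922 mL; glucose 12.765 g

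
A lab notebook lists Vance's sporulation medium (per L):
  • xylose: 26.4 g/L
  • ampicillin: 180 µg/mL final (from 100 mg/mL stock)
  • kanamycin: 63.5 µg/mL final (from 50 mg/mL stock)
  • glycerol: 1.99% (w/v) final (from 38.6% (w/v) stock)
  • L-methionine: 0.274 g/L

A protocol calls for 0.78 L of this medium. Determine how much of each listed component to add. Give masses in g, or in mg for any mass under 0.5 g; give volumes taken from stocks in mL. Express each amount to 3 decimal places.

Scale factor relative to 1 L: 0.78.
xylose: 26.4 g/L × 0.78 L = 20.592 g
ampicillin: dilute stock: 180 µg/mL × 780 mL ÷ 100000 µg/mL = 1.404 mL
kanamycin: C1V1 = C2V2 → 63.5 µg/mL × 780 mL ÷ 50000 µg/mL = 0.991 mL
glycerol: C1V1 = C2V2 → 1.99% ÷ 38.6% × 780 mL = 40.212 mL
L-methionine: 0.274 g/L × 0.78 L = 0.21372 g = 213.720 mg

xylose 20.592 g; ampicillin 1.404 mL; kanamycin 0.991 mL; glycerol 40.212 mL; L-methionine 213.720 mg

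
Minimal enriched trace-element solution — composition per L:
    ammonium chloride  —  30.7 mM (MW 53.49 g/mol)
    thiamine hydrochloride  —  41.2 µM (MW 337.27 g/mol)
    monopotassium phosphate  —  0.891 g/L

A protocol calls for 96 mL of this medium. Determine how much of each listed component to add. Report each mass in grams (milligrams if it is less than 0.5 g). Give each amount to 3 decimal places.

Working volume: 96 mL = 0.096 L.
ammonium chloride: 30.7 mmol/L × 53.49 mg/mmol × 0.096 L = 157.646 mg
thiamine hydrochloride: 41.2 µmol/L × 337.27 g/mol × 0.096 L ÷ 1000 = 1.334 mg
monopotassium phosphate: 0.891 g/L × 0.096 L = 0.085536 g = 85.536 mg

ammonium chloride 157.646 mg; thiamine hydrochloride 1.334 mg; monopotassium phosphate 85.536 mg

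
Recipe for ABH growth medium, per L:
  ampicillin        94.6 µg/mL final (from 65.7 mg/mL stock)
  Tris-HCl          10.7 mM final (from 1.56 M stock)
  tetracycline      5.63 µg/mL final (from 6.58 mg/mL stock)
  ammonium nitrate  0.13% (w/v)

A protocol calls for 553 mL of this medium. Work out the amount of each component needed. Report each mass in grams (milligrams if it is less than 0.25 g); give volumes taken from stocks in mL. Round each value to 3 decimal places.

ampicillin 0.796 mL; Tris-HCl 3.793 mL; tetracycline 0.473 mL; ammonium nitrate 0.719 g

Working volume: 553 mL = 0.553 L.
ampicillin: dilute stock: 94.6 µg/mL × 553 mL ÷ 65700 µg/mL = 0.796 mL
Tris-HCl: dilute stock: 10.7 mM × 553 mL ÷ 1560 mM = 3.793 mL
tetracycline: V = C2·V2/C1 = 5.63 µg/mL × 553 mL ÷ 6580 µg/mL = 0.473 mL
ammonium nitrate: 0.13 g per 100 mL × 553 mL ÷ 100 = 0.719 g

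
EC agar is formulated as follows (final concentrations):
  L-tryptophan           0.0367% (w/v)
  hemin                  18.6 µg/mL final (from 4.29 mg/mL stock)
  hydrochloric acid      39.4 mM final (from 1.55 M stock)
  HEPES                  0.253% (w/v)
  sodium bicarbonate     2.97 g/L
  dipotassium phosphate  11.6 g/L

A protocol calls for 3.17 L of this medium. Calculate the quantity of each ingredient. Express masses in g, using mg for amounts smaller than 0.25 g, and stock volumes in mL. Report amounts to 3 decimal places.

Scale factor relative to 1 L: 3.17.
L-tryptophan: 0.0367% w/v = 0.367 g/L → 0.367 × 3.17 L = 1.163 g
hemin: C1V1 = C2V2 → 18.6 µg/mL × 3170 mL ÷ 4290 µg/mL = 13.744 mL
hydrochloric acid: C1V1 = C2V2 → 39.4 mM × 3170 mL ÷ 1550 mM = 80.579 mL
HEPES: 0.253% w/v = 2.53 g/L → 2.53 × 3.17 L = 8.020 g
sodium bicarbonate: 2.97 g/L × 3.17 L = 9.415 g
dipotassium phosphate: 11.6 g/L × 3.17 L = 36.772 g

L-tryptophan 1.163 g; hemin 13.744 mL; hydrochloric acid 80.579 mL; HEPES 8.020 g; sodium bicarbonate 9.415 g; dipotassium phosphate 36.772 g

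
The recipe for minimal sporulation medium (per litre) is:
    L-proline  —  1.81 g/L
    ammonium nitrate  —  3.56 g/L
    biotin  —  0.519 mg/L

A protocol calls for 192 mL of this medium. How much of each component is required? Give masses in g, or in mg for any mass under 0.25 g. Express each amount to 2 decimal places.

Working volume: 192 mL = 0.192 L.
L-proline: 1.81 g/L × 0.192 L = 0.35 g
ammonium nitrate: 3.56 g/L × 0.192 L = 0.68 g
biotin: 0.519 mg/L × 0.192 L = 0.10 mg

L-proline 0.35 g; ammonium nitrate 0.68 g; biotin 0.10 mg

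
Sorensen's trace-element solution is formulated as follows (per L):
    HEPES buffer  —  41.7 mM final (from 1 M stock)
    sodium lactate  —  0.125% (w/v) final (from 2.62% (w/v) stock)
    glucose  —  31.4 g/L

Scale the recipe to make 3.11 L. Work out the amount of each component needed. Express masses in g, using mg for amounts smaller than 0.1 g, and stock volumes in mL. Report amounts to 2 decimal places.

HEPES buffer 129.69 mL; sodium lactate 148.38 mL; glucose 97.65 g

Scale factor relative to 1 L: 3.11.
HEPES buffer: dilute stock: 41.7 mM × 3110 mL ÷ 1000 mM = 129.69 mL
sodium lactate: dilute stock: 0.125% ÷ 2.62% × 3110 mL = 148.38 mL
glucose: 31.4 g/L × 3.11 L = 97.65 g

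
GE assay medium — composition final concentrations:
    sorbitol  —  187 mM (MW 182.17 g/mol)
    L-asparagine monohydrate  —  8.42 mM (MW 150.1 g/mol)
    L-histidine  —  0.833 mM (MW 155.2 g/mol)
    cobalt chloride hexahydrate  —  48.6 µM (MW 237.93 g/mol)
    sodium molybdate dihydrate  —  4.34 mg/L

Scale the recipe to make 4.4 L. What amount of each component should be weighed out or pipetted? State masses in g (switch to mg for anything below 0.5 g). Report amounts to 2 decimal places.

sorbitol 149.89 g; L-asparagine monohydrate 5.56 g; L-histidine 0.57 g; cobalt chloride hexahydrate 50.88 mg; sodium molybdate dihydrate 19.10 mg

Working volume: 4.4 L.
sorbitol: 187 mmol/L × 182.17 g/mol × 4.4 L ÷ 1000 = 149.89 g
L-asparagine monohydrate: 8.42 mmol/L × 150.1 g/mol × 4.4 L ÷ 1000 = 5.56 g
L-histidine: 0.833 mmol/L × 155.2 g/mol × 4.4 L ÷ 1000 = 0.57 g
cobalt chloride hexahydrate: 48.6 µmol/L × 237.93 g/mol × 4.4 L ÷ 1000 = 50.88 mg
sodium molybdate dihydrate: 4.34 mg/L × 4.4 L = 19.10 mg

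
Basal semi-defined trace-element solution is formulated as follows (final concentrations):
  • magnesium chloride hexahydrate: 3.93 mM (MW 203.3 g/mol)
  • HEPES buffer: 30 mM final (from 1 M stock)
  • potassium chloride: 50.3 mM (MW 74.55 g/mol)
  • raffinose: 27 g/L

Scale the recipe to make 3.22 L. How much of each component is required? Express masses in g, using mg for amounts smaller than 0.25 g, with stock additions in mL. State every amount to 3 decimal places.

Scale factor relative to 1 L: 3.22.
magnesium chloride hexahydrate: 3.93 mmol/L × 203.3 g/mol × 3.22 L ÷ 1000 = 2.573 g
HEPES buffer: dilute stock: 30 mM × 3220 mL ÷ 1000 mM = 96.600 mL
potassium chloride: 50.3 mmol/L × 74.55 g/mol × 3.22 L ÷ 1000 = 12.075 g
raffinose: 27 g/L × 3.22 L = 86.940 g

magnesium chloride hexahydrate 2.573 g; HEPES buffer 96.600 mL; potassium chloride 12.075 g; raffinose 86.940 g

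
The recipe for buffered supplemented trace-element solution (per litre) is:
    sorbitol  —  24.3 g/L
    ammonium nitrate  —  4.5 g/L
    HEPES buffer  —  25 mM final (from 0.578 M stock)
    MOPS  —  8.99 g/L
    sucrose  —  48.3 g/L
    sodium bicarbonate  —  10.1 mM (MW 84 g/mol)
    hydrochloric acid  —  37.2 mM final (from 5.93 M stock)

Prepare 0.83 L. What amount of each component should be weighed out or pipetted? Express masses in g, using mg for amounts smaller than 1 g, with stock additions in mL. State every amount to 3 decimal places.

sorbitol 20.169 g; ammonium nitrate 3.735 g; HEPES buffer 35.900 mL; MOPS 7.462 g; sucrose 40.089 g; sodium bicarbonate 704.172 mg; hydrochloric acid 5.207 mL

Working volume: 0.83 L.
sorbitol: 24.3 g/L × 0.83 L = 20.169 g
ammonium nitrate: 4.5 g/L × 0.83 L = 3.735 g
HEPES buffer: C1V1 = C2V2 → 25 mM × 830 mL ÷ 578 mM = 35.900 mL
MOPS: 8.99 g/L × 0.83 L = 7.462 g
sucrose: 48.3 g/L × 0.83 L = 40.089 g
sodium bicarbonate: 10.1 mmol/L × 84 mg/mmol × 0.83 L = 704.172 mg
hydrochloric acid: dilute stock: 37.2 mM × 830 mL ÷ 5930 mM = 5.207 mL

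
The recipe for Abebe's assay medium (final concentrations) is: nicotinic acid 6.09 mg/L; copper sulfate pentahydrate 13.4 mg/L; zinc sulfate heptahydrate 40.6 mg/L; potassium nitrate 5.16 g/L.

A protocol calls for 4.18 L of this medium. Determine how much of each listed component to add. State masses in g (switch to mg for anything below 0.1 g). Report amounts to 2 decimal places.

nicotinic acid 25.46 mg; copper sulfate pentahydrate 56.01 mg; zinc sulfate heptahydrate 0.17 g; potassium nitrate 21.57 g

Working volume: 4.18 L.
nicotinic acid: 6.09 mg/L × 4.18 L = 25.46 mg
copper sulfate pentahydrate: 13.4 mg/L × 4.18 L = 56.01 mg
zinc sulfate heptahydrate: 40.6 mg/L × 4.18 L = 169.708 mg = 0.17 g
potassium nitrate: 5.16 g/L × 4.18 L = 21.57 g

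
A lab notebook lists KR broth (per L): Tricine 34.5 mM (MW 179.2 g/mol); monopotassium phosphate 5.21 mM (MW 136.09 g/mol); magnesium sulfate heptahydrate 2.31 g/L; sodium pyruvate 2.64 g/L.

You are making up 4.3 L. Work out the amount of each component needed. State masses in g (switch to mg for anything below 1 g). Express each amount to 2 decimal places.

Tricine 26.58 g; monopotassium phosphate 3.05 g; magnesium sulfate heptahydrate 9.93 g; sodium pyruvate 11.35 g

Working volume: 4.3 L.
Tricine: 34.5 mmol/L × 179.2 g/mol × 4.3 L ÷ 1000 = 26.58 g
monopotassium phosphate: 5.21 mmol/L × 136.09 g/mol × 4.3 L ÷ 1000 = 3.05 g
magnesium sulfate heptahydrate: 2.31 g/L × 4.3 L = 9.93 g
sodium pyruvate: 2.64 g/L × 4.3 L = 11.35 g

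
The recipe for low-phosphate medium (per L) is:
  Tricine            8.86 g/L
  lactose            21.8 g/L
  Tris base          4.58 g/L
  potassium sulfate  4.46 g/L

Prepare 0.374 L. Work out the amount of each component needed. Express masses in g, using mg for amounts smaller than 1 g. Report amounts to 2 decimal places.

Scale factor relative to 1 L: 0.374.
Tricine: 8.86 g/L × 0.374 L = 3.31 g
lactose: 21.8 g/L × 0.374 L = 8.15 g
Tris base: 4.58 g/L × 0.374 L = 1.71 g
potassium sulfate: 4.46 g/L × 0.374 L = 1.67 g

Tricine 3.31 g; lactose 8.15 g; Tris base 1.71 g; potassium sulfate 1.67 g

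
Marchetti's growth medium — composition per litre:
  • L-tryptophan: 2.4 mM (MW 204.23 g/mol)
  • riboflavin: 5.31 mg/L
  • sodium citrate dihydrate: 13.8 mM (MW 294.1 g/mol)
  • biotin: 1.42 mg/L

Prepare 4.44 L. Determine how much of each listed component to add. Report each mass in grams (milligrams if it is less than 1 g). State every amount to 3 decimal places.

L-tryptophan 2.176 g; riboflavin 23.576 mg; sodium citrate dihydrate 18.020 g; biotin 6.305 mg

Scale factor relative to 1 L: 4.44.
L-tryptophan: 2.4 mmol/L × 204.23 g/mol × 4.44 L ÷ 1000 = 2.176 g
riboflavin: 5.31 mg/L × 4.44 L = 23.576 mg
sodium citrate dihydrate: 13.8 mmol/L × 294.1 g/mol × 4.44 L ÷ 1000 = 18.020 g
biotin: 1.42 mg/L × 4.44 L = 6.305 mg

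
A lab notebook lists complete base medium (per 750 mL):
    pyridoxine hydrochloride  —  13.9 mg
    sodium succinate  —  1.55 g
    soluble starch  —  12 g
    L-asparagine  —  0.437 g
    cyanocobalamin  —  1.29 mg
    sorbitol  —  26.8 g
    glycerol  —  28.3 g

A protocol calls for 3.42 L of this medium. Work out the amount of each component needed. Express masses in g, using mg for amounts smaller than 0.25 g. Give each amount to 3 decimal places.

pyridoxine hydrochloride 63.384 mg; sodium succinate 7.068 g; soluble starch 54.720 g; L-asparagine 1.993 g; cyanocobalamin 5.882 mg; sorbitol 122.208 g; glycerol 129.048 g

Ratio of target to recipe volume: 3420 / 750 = 4.56.
pyridoxine hydrochloride: 13.9 mg × (3420 mL / 750 mL) = 63.384 mg
sodium succinate: 1.55 g × (3420 mL / 750 mL) = 7.068 g
soluble starch: 12 g × (3420 mL / 750 mL) = 54.720 g
L-asparagine: 0.437 g × (3420 mL / 750 mL) = 1.993 g
cyanocobalamin: 1.29 mg × (3420 mL / 750 mL) = 5.882 mg
sorbitol: 26.8 g × (3420 mL / 750 mL) = 122.208 g
glycerol: 28.3 g × (3420 mL / 750 mL) = 129.048 g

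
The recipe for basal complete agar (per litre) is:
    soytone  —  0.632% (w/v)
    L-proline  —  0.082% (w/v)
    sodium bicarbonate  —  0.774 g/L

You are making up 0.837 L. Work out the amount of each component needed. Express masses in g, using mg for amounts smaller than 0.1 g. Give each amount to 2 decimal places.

Working volume: 0.837 L.
soytone: 0.632% w/v = 6.32 g/L → 6.32 × 0.837 L = 5.29 g
L-proline: 0.082 g per 100 mL × 837 mL ÷ 100 = 0.69 g
sodium bicarbonate: 0.774 g/L × 0.837 L = 0.65 g

soytone 5.29 g; L-proline 0.69 g; sodium bicarbonate 0.65 g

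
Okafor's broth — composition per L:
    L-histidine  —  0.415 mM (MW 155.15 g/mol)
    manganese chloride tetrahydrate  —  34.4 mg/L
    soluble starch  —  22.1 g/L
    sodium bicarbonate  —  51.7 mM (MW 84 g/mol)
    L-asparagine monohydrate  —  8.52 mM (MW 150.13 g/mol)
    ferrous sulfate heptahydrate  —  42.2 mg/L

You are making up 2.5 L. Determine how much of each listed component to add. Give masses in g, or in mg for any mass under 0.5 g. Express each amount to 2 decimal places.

Scale factor relative to 1 L: 2.5.
L-histidine: 0.415 mmol/L × 155.15 mg/mmol × 2.5 L = 160.97 mg
manganese chloride tetrahydrate: 34.4 mg/L × 2.5 L = 86.00 mg
soluble starch: 22.1 g/L × 2.5 L = 55.25 g
sodium bicarbonate: 51.7 mmol/L × 84 g/mol × 2.5 L ÷ 1000 = 10.86 g
L-asparagine monohydrate: 8.52 mmol/L × 150.13 g/mol × 2.5 L ÷ 1000 = 3.20 g
ferrous sulfate heptahydrate: 42.2 mg/L × 2.5 L = 105.50 mg

L-histidine 160.97 mg; manganese chloride tetrahydrate 86.00 mg; soluble starch 55.25 g; sodium bicarbonate 10.86 g; L-asparagine monohydrate 3.20 g; ferrous sulfate heptahydrate 105.50 mg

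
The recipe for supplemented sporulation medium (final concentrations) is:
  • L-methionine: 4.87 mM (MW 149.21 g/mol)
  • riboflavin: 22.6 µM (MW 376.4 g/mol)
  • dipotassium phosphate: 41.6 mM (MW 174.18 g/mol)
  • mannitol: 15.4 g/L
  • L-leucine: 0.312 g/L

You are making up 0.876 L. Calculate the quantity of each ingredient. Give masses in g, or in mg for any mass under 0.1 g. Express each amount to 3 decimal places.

Working volume: 0.876 L.
L-methionine: 4.87 mmol/L × 149.21 g/mol × 0.876 L ÷ 1000 = 0.637 g
riboflavin: 22.6 µmol/L × 376.4 g/mol × 0.876 L ÷ 1000 = 7.452 mg
dipotassium phosphate: 41.6 mmol/L × 174.18 g/mol × 0.876 L ÷ 1000 = 6.347 g
mannitol: 15.4 g/L × 0.876 L = 13.490 g
L-leucine: 0.312 g/L × 0.876 L = 0.273 g

L-methionine 0.637 g; riboflavin 7.452 mg; dipotassium phosphate 6.347 g; mannitol 13.490 g; L-leucine 0.273 g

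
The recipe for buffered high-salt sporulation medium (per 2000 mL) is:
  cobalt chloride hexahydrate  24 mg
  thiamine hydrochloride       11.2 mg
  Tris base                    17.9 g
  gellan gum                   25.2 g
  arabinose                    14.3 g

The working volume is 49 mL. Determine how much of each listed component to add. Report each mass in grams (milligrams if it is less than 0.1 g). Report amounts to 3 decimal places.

cobalt chloride hexahydrate 0.588 mg; thiamine hydrochloride 0.274 mg; Tris base 0.439 g; gellan gum 0.617 g; arabinose 0.350 g

Ratio of target to recipe volume: 49 / 2000 = 0.0245.
cobalt chloride hexahydrate: 24 mg × (49 mL / 2000 mL) = 0.588 mg
thiamine hydrochloride: 11.2 mg × (49 mL / 2000 mL) = 0.274 mg
Tris base: 17.9 g × (49 mL / 2000 mL) = 0.439 g
gellan gum: 25.2 g × (49 mL / 2000 mL) = 0.617 g
arabinose: 14.3 g × (49 mL / 2000 mL) = 0.350 g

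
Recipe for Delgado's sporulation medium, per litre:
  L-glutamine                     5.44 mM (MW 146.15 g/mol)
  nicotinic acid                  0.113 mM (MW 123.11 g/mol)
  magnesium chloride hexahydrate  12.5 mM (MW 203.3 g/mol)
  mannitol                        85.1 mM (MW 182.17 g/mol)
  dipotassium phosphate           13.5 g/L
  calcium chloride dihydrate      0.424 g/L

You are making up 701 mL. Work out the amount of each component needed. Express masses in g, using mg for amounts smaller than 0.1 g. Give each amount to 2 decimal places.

L-glutamine 0.56 g; nicotinic acid 9.75 mg; magnesium chloride hexahydrate 1.78 g; mannitol 10.87 g; dipotassium phosphate 9.46 g; calcium chloride dihydrate 0.30 g

Scale factor relative to 1 L: 0.701.
L-glutamine: 5.44 mmol/L × 146.15 g/mol × 0.701 L ÷ 1000 = 0.56 g
nicotinic acid: 0.113 mmol/L × 123.11 mg/mmol × 0.701 L = 9.75 mg
magnesium chloride hexahydrate: 12.5 mmol/L × 203.3 g/mol × 0.701 L ÷ 1000 = 1.78 g
mannitol: 85.1 mmol/L × 182.17 g/mol × 0.701 L ÷ 1000 = 10.87 g
dipotassium phosphate: 13.5 g/L × 0.701 L = 9.46 g
calcium chloride dihydrate: 0.424 g/L × 0.701 L = 0.30 g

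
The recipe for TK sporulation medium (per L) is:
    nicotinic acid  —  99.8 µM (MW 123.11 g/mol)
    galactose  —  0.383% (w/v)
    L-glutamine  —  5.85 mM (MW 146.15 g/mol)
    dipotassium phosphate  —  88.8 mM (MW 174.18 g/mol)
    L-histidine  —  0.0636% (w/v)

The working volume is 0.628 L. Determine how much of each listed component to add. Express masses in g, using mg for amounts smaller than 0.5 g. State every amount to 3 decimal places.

Scale factor relative to 1 L: 0.628.
nicotinic acid: 99.8 µmol/L × 123.11 g/mol × 0.628 L ÷ 1000 = 7.716 mg
galactose: 0.383% w/v = 3.83 g/L → 3.83 × 0.628 L = 2.405 g
L-glutamine: 5.85 mmol/L × 146.15 g/mol × 0.628 L ÷ 1000 = 0.537 g
dipotassium phosphate: 88.8 mmol/L × 174.18 g/mol × 0.628 L ÷ 1000 = 9.713 g
L-histidine: 0.0636% w/v = 0.636 g/L → 0.636 × 0.628 L = 0.399408 g = 399.408 mg

nicotinic acid 7.716 mg; galactose 2.405 g; L-glutamine 0.537 g; dipotassium phosphate 9.713 g; L-histidine 399.408 mg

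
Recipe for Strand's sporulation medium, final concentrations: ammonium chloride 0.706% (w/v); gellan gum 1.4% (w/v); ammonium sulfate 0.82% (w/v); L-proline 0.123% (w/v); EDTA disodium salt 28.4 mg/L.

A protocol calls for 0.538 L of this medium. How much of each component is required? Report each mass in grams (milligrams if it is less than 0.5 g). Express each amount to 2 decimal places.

ammonium chloride 3.80 g; gellan gum 7.53 g; ammonium sulfate 4.41 g; L-proline 0.66 g; EDTA disodium salt 15.28 mg

Working volume: 0.538 L.
ammonium chloride: 0.706 g per 100 mL × 538 mL ÷ 100 = 3.80 g
gellan gum: 1.4 g per 100 mL × 538 mL ÷ 100 = 7.53 g
ammonium sulfate: 0.82% w/v = 8.2 g/L → 8.2 × 0.538 L = 4.41 g
L-proline: 0.123% w/v = 1.23 g/L → 1.23 × 0.538 L = 0.66 g
EDTA disodium salt: 28.4 mg/L × 0.538 L = 15.28 mg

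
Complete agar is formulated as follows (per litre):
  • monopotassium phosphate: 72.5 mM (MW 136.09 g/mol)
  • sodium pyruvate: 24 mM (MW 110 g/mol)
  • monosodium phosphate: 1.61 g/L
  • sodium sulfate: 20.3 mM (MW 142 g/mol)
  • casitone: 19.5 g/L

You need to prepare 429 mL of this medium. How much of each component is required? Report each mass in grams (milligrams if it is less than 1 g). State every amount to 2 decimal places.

Scale factor relative to 1 L: 0.429.
monopotassium phosphate: 72.5 mmol/L × 136.09 g/mol × 0.429 L ÷ 1000 = 4.23 g
sodium pyruvate: 24 mmol/L × 110 g/mol × 0.429 L ÷ 1000 = 1.13 g
monosodium phosphate: 1.61 g/L × 0.429 L = 0.69069 g = 690.69 mg
sodium sulfate: 20.3 mmol/L × 142 g/mol × 0.429 L ÷ 1000 = 1.24 g
casitone: 19.5 g/L × 0.429 L = 8.37 g

monopotassium phosphate 4.23 g; sodium pyruvate 1.13 g; monosodium phosphate 690.69 mg; sodium sulfate 1.24 g; casitone 8.37 g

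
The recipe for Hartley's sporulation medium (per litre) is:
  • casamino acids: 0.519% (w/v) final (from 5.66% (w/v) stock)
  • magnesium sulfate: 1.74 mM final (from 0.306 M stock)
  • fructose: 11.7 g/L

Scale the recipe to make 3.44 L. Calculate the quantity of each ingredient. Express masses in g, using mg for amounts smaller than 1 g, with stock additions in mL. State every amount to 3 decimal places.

Scale factor relative to 1 L: 3.44.
casamino acids: V = C2·V2/C1 = 0.519% ÷ 5.66% × 3440 mL = 315.435 mL
magnesium sulfate: V = C2·V2/C1 = 1.74 mM × 3440 mL ÷ 306 mM = 19.561 mL
fructose: 11.7 g/L × 3.44 L = 40.248 g

casamino acids 315.435 mL; magnesium sulfate 19.561 mL; fructose 40.248 g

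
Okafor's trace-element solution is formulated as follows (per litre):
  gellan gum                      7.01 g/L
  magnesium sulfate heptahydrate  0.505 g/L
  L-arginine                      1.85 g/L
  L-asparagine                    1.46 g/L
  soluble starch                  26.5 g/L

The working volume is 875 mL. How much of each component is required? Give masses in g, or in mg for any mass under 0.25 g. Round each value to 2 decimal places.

Working volume: 875 mL = 0.875 L.
gellan gum: 7.01 g/L × 0.875 L = 6.13 g
magnesium sulfate heptahydrate: 0.505 g/L × 0.875 L = 0.44 g
L-arginine: 1.85 g/L × 0.875 L = 1.62 g
L-asparagine: 1.46 g/L × 0.875 L = 1.28 g
soluble starch: 26.5 g/L × 0.875 L = 23.19 g

gellan gum 6.13 g; magnesium sulfate heptahydrate 0.44 g; L-arginine 1.62 g; L-asparagine 1.28 g; soluble starch 23.19 g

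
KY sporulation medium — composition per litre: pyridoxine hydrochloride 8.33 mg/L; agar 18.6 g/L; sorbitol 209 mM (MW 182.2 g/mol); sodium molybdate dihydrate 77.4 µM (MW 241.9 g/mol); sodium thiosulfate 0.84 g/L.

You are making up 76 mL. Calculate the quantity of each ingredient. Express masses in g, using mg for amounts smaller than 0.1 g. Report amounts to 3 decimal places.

Scale factor relative to 1 L: 0.076.
pyridoxine hydrochloride: 8.33 mg/L × 0.076 L = 0.633 mg
agar: 18.6 g/L × 0.076 L = 1.414 g
sorbitol: 209 mmol/L × 182.2 g/mol × 0.076 L ÷ 1000 = 2.894 g
sodium molybdate dihydrate: 77.4 µmol/L × 241.9 g/mol × 0.076 L ÷ 1000 = 1.423 mg
sodium thiosulfate: 0.84 g/L × 0.076 L = 0.06384 g = 63.840 mg

pyridoxine hydrochloride 0.633 mg; agar 1.414 g; sorbitol 2.894 g; sodium molybdate dihydrate 1.423 mg; sodium thiosulfate 63.840 mg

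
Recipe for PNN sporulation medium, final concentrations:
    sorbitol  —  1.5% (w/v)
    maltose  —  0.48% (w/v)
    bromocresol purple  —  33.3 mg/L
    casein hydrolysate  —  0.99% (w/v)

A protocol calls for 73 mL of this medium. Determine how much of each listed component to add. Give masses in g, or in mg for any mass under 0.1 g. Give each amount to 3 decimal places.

Scale factor relative to 1 L: 0.073.
sorbitol: 1.5% w/v = 15 g/L → 15 × 0.073 L = 1.095 g
maltose: 0.48% w/v = 4.8 g/L → 4.8 × 0.073 L = 0.350 g
bromocresol purple: 33.3 mg/L × 0.073 L = 2.431 mg
casein hydrolysate: 0.99 g per 100 mL × 73 mL ÷ 100 = 0.723 g

sorbitol 1.095 g; maltose 0.350 g; bromocresol purple 2.431 mg; casein hydrolysate 0.723 g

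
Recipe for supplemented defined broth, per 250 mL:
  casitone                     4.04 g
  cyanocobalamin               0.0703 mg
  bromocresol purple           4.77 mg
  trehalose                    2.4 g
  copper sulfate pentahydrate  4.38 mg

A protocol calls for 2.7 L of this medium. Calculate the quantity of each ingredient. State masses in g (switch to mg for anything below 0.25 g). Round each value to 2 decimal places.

casitone 43.63 g; cyanocobalamin 0.76 mg; bromocresol purple 51.52 mg; trehalose 25.92 g; copper sulfate pentahydrate 47.30 mg

Scale factor = 2700 mL / 250 mL = 10.8.
casitone: 4.04 g × (2700 mL / 250 mL) = 43.63 g
cyanocobalamin: 0.0703 mg × (2700 mL / 250 mL) = 0.76 mg
bromocresol purple: 4.77 mg × (2700 mL / 250 mL) = 51.52 mg
trehalose: 2.4 g × (2700 mL / 250 mL) = 25.92 g
copper sulfate pentahydrate: 4.38 mg × (2700 mL / 250 mL) = 47.30 mg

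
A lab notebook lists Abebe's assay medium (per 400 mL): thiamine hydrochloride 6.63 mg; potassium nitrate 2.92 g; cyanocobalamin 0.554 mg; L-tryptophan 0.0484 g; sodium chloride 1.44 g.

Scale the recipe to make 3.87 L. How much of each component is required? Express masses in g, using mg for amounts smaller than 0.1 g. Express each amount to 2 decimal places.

thiamine hydrochloride 64.15 mg; potassium nitrate 28.25 g; cyanocobalamin 5.36 mg; L-tryptophan 0.47 g; sodium chloride 13.93 g

Ratio of target to recipe volume: 3870 / 400 = 9.675.
thiamine hydrochloride: 6.63 mg × (3870 mL / 400 mL) = 64.15 mg
potassium nitrate: 2.92 g × (3870 mL / 400 mL) = 28.25 g
cyanocobalamin: 0.554 mg × (3870 mL / 400 mL) = 5.36 mg
L-tryptophan: 0.0484 g × (3870 mL / 400 mL) = 0.47 g
sodium chloride: 1.44 g × (3870 mL / 400 mL) = 13.93 g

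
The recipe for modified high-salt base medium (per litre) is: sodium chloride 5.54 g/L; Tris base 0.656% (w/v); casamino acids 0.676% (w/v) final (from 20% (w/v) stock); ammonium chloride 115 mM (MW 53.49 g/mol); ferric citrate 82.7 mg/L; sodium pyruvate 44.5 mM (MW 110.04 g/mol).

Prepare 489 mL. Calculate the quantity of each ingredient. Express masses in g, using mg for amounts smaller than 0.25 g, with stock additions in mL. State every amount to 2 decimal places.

sodium chloride 2.71 g; Tris base 3.21 g; casamino acids 16.53 mL; ammonium chloride 3.01 g; ferric citrate 40.44 mg; sodium pyruvate 2.39 g

Working volume: 489 mL = 0.489 L.
sodium chloride: 5.54 g/L × 0.489 L = 2.71 g
Tris base: 0.656 g per 100 mL × 489 mL ÷ 100 = 3.21 g
casamino acids: V = C2·V2/C1 = 0.676% ÷ 20% × 489 mL = 16.53 mL
ammonium chloride: 115 mmol/L × 53.49 g/mol × 0.489 L ÷ 1000 = 3.01 g
ferric citrate: 82.7 mg/L × 0.489 L = 40.44 mg
sodium pyruvate: 44.5 mmol/L × 110.04 g/mol × 0.489 L ÷ 1000 = 2.39 g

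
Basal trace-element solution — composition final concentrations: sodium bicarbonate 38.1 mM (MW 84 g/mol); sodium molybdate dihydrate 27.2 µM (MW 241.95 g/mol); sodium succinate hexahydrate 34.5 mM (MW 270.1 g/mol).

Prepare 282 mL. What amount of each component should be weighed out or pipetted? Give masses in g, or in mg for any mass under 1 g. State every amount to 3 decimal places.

sodium bicarbonate 902.513 mg; sodium molybdate dihydrate 1.856 mg; sodium succinate hexahydrate 2.628 g

Target volume = 282 mL = 0.282 L.
sodium bicarbonate: 38.1 mmol/L × 84 mg/mmol × 0.282 L = 902.513 mg
sodium molybdate dihydrate: 27.2 µmol/L × 241.95 g/mol × 0.282 L ÷ 1000 = 1.856 mg
sodium succinate hexahydrate: 34.5 mmol/L × 270.1 g/mol × 0.282 L ÷ 1000 = 2.628 g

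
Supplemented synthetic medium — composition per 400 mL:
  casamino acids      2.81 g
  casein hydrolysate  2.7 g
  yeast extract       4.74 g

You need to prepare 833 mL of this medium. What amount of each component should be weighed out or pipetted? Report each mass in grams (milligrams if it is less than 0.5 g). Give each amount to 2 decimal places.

Scale factor = 833 mL / 400 mL = 2.0825.
casamino acids: 2.81 g × (833 mL / 400 mL) = 5.85 g
casein hydrolysate: 2.7 g × (833 mL / 400 mL) = 5.62 g
yeast extract: 4.74 g × (833 mL / 400 mL) = 9.87 g

casamino acids 5.85 g; casein hydrolysate 5.62 g; yeast extract 9.87 g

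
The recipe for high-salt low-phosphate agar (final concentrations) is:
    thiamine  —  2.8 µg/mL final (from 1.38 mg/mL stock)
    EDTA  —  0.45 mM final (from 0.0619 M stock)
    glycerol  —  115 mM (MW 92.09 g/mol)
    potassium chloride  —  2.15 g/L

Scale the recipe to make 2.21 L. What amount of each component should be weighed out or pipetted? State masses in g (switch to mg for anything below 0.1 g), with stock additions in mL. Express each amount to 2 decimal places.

thiamine 4.48 mL; EDTA 16.07 mL; glycerol 23.40 g; potassium chloride 4.75 g

Working volume: 2.21 L.
thiamine: V = C2·V2/C1 = 2.8 µg/mL × 2210 mL ÷ 1380 µg/mL = 4.48 mL
EDTA: dilute stock: 0.45 mM × 2210 mL ÷ 61.9 mM = 16.07 mL
glycerol: 115 mmol/L × 92.09 g/mol × 2.21 L ÷ 1000 = 23.40 g
potassium chloride: 2.15 g/L × 2.21 L = 4.75 g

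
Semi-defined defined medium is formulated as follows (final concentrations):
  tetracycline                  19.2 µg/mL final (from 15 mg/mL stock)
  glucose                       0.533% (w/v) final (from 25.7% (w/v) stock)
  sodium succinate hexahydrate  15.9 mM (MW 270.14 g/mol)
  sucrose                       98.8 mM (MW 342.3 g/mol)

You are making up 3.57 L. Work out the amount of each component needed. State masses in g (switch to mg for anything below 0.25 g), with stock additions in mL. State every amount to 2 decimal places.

Working volume: 3.57 L.
tetracycline: V = C2·V2/C1 = 19.2 µg/mL × 3570 mL ÷ 15000 µg/mL = 4.57 mL
glucose: V = C2·V2/C1 = 0.533% ÷ 25.7% × 3570 mL = 74.04 mL
sodium succinate hexahydrate: 15.9 mmol/L × 270.14 g/mol × 3.57 L ÷ 1000 = 15.33 g
sucrose: 98.8 mmol/L × 342.3 g/mol × 3.57 L ÷ 1000 = 120.73 g

tetracycline 4.57 mL; glucose 74.04 mL; sodium succinate hexahydrate 15.33 g; sucrose 120.73 g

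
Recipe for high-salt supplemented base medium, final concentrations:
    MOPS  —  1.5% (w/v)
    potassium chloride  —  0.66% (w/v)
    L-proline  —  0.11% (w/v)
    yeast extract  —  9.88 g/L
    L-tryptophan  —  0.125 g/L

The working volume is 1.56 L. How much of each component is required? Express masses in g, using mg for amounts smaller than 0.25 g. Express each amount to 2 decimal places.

MOPS 23.40 g; potassium chloride 10.30 g; L-proline 1.72 g; yeast extract 15.41 g; L-tryptophan 195.00 mg

Working volume: 1.56 L.
MOPS: 1.5% w/v = 15 g/L → 15 × 1.56 L = 23.40 g
potassium chloride: 0.66% w/v = 6.6 g/L → 6.6 × 1.56 L = 10.30 g
L-proline: 0.11 g per 100 mL × 1560 mL ÷ 100 = 1.72 g
yeast extract: 9.88 g/L × 1.56 L = 15.41 g
L-tryptophan: 0.125 g/L × 1.56 L = 0.195 g = 195.00 mg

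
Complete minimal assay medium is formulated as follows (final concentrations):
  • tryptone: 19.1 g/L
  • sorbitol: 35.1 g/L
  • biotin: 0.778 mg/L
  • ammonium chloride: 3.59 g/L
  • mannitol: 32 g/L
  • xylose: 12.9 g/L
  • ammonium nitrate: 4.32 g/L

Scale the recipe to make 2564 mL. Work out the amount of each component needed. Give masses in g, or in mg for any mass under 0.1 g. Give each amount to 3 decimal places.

Working volume: 2564 mL = 2.564 L.
tryptone: 19.1 g/L × 2.564 L = 48.972 g
sorbitol: 35.1 g/L × 2.564 L = 89.996 g
biotin: 0.778 mg/L × 2.564 L = 1.995 mg
ammonium chloride: 3.59 g/L × 2.564 L = 9.205 g
mannitol: 32 g/L × 2.564 L = 82.048 g
xylose: 12.9 g/L × 2.564 L = 33.076 g
ammonium nitrate: 4.32 g/L × 2.564 L = 11.076 g

tryptone 48.972 g; sorbitol 89.996 g; biotin 1.995 mg; ammonium chloride 9.205 g; mannitol 82.048 g; xylose 33.076 g; ammonium nitrate 11.076 g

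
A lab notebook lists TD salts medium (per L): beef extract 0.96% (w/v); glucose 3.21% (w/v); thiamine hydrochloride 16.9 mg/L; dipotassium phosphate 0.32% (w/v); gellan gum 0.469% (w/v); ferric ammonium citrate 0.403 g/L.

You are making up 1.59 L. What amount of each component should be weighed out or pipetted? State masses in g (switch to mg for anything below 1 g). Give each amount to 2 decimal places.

beef extract 15.26 g; glucose 51.04 g; thiamine hydrochloride 26.87 mg; dipotassium phosphate 5.09 g; gellan gum 7.46 g; ferric ammonium citrate 640.77 mg

Scale factor relative to 1 L: 1.59.
beef extract: 0.96 g per 100 mL × 1590 mL ÷ 100 = 15.26 g
glucose: 3.21% w/v = 32.1 g/L → 32.1 × 1.59 L = 51.04 g
thiamine hydrochloride: 16.9 mg/L × 1.59 L = 26.87 mg
dipotassium phosphate: 0.32% w/v = 3.2 g/L → 3.2 × 1.59 L = 5.09 g
gellan gum: 0.469 g per 100 mL × 1590 mL ÷ 100 = 7.46 g
ferric ammonium citrate: 0.403 g/L × 1.59 L = 0.64077 g = 640.77 mg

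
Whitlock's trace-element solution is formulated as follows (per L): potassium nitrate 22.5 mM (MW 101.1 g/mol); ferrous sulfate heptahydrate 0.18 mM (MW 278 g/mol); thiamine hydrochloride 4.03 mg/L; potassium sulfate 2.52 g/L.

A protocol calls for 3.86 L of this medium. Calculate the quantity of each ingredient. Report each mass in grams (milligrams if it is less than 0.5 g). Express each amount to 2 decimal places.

Scale factor relative to 1 L: 3.86.
potassium nitrate: 22.5 mmol/L × 101.1 g/mol × 3.86 L ÷ 1000 = 8.78 g
ferrous sulfate heptahydrate: 0.18 mmol/L × 278 mg/mmol × 3.86 L = 193.15 mg
thiamine hydrochloride: 4.03 mg/L × 3.86 L = 15.56 mg
potassium sulfate: 2.52 g/L × 3.86 L = 9.73 g

potassium nitrate 8.78 g; ferrous sulfate heptahydrate 193.15 mg; thiamine hydrochloride 15.56 mg; potassium sulfate 9.73 g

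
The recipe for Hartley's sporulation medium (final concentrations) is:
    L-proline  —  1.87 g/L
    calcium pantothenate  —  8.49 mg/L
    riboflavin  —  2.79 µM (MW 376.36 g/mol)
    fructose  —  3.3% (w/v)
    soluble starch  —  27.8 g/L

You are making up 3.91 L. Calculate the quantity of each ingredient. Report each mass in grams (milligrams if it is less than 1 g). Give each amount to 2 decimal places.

Working volume: 3.91 L.
L-proline: 1.87 g/L × 3.91 L = 7.31 g
calcium pantothenate: 8.49 mg/L × 3.91 L = 33.20 mg
riboflavin: 2.79 µmol/L × 376.36 g/mol × 3.91 L ÷ 1000 = 4.11 mg
fructose: 3.3 g per 100 mL × 3910 mL ÷ 100 = 129.03 g
soluble starch: 27.8 g/L × 3.91 L = 108.70 g

L-proline 7.31 g; calcium pantothenate 33.20 mg; riboflavin 4.11 mg; fructose 129.03 g; soluble starch 108.70 g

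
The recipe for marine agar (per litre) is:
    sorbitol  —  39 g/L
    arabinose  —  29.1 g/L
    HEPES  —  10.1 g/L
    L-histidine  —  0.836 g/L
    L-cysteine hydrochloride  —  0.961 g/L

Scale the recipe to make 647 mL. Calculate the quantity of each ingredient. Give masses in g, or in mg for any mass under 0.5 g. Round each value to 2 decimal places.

Working volume: 647 mL = 0.647 L.
sorbitol: 39 g/L × 0.647 L = 25.23 g
arabinose: 29.1 g/L × 0.647 L = 18.83 g
HEPES: 10.1 g/L × 0.647 L = 6.53 g
L-histidine: 0.836 g/L × 0.647 L = 0.54 g
L-cysteine hydrochloride: 0.961 g/L × 0.647 L = 0.62 g

sorbitol 25.23 g; arabinose 18.83 g; HEPES 6.53 g; L-histidine 0.54 g; L-cysteine hydrochloride 0.62 g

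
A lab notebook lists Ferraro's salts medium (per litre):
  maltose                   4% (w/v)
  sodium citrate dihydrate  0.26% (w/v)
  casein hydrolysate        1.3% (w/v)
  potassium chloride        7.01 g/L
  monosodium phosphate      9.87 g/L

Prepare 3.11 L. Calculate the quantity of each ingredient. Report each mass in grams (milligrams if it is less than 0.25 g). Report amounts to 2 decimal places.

Working volume: 3.11 L.
maltose: 4 g per 100 mL × 3110 mL ÷ 100 = 124.40 g
sodium citrate dihydrate: 0.26% w/v = 2.6 g/L → 2.6 × 3.11 L = 8.09 g
casein hydrolysate: 1.3% w/v = 13 g/L → 13 × 3.11 L = 40.43 g
potassium chloride: 7.01 g/L × 3.11 L = 21.80 g
monosodium phosphate: 9.87 g/L × 3.11 L = 30.70 g

maltose 124.40 g; sodium citrate dihydrate 8.09 g; casein hydrolysate 40.43 g; potassium chloride 21.80 g; monosodium phosphate 30.70 g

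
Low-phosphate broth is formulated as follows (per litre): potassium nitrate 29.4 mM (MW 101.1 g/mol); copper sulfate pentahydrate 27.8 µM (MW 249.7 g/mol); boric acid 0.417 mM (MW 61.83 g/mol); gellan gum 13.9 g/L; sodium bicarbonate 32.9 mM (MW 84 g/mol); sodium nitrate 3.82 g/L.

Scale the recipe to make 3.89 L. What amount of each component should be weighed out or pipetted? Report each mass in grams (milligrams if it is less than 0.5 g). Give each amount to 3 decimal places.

potassium nitrate 11.562 g; copper sulfate pentahydrate 27.003 mg; boric acid 100.296 mg; gellan gum 54.071 g; sodium bicarbonate 10.750 g; sodium nitrate 14.860 g

Working volume: 3.89 L.
potassium nitrate: 29.4 mmol/L × 101.1 g/mol × 3.89 L ÷ 1000 = 11.562 g
copper sulfate pentahydrate: 27.8 µmol/L × 249.7 g/mol × 3.89 L ÷ 1000 = 27.003 mg
boric acid: 0.417 mmol/L × 61.83 mg/mmol × 3.89 L = 100.296 mg
gellan gum: 13.9 g/L × 3.89 L = 54.071 g
sodium bicarbonate: 32.9 mmol/L × 84 g/mol × 3.89 L ÷ 1000 = 10.750 g
sodium nitrate: 3.82 g/L × 3.89 L = 14.860 g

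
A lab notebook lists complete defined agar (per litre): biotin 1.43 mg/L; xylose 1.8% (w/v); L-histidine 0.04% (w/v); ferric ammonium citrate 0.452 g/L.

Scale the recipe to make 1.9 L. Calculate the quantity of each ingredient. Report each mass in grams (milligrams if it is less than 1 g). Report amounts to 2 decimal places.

biotin 2.72 mg; xylose 34.20 g; L-histidine 760.00 mg; ferric ammonium citrate 858.80 mg

Working volume: 1.9 L.
biotin: 1.43 mg/L × 1.9 L = 2.72 mg
xylose: 1.8% w/v = 18 g/L → 18 × 1.9 L = 34.20 g
L-histidine: 0.04% w/v = 0.4 g/L → 0.4 × 1.9 L = 0.76 g = 760.00 mg
ferric ammonium citrate: 0.452 g/L × 1.9 L = 0.8588 g = 858.80 mg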